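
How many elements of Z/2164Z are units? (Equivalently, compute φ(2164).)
Z/2164Z has φ(2164) = 1080 units

An element a ∈ Z/2164Z is a unit iff gcd(a, 2164) = 1, so the number of units is φ(2164). φ is multiplicative, with φ(p^e) = p^e − p^(e−1). Factorise 2164 = 2^2 · 541. Then
  φ(2164) = (2^2 − 2^1) · (541 − 1) = 2 · 540 = 1080.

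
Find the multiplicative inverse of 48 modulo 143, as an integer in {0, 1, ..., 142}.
Apply the extended Euclidean algorithm to (143, 48), tracking rows (r, s, t) with s·143 + t·48 = r. Each division r_prev = q·r_cur + r_new produces the new row as (previous row) − q·(current row):
  row A: (143, 1, 0)   [1·143 + 0·48 = 143]
  row B: (48, 0, 1)   [0·143 + 1·48 = 48]
  143 = 2·48 + 47   → row C = row A − 2·row B = (47, 1, −2)   [check: 1·143 − 2·48 = 47]
  48 = 1·47 + 1   → row D = row B − 1·row C = (1, −1, 3)   [check: −1·143 + 3·48 = 1]
  47 = 47·1 + 0   → remainder 0, stop. gcd = 1 (last nonzero row D).
The gcd is 1, so 48 is invertible mod 143. The last nonzero row gives −1·143 + 3·48 = 1, so t = 3. So 48^(−1) ≡ 3 (mod 143). Verify: 48 · 3 = 144 ≡ 1 (mod 143). ✓

Final answer: 48^(−1) ≡ 3 (mod 143)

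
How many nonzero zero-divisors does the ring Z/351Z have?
Z/351Z has 134 nonzero zero-divisors

In Z/351Z each nonzero element is either a unit (gcd with 351 is 1) or a zero-divisor (gcd > 1). The number of units is φ(351): factorise 351 = 3^3 · 13, so φ(351) = (3^3 − 3^2) · (13 − 1) = 18 · 12 = 216. The nonzero elements number 351 − 1 = 350. Hence the nonzero zero-divisors number 350 − 216 = 134.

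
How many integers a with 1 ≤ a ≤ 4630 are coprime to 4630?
The number of a ∈ {1, ..., 4630} with gcd(a, 4630) = 1 is by definition Euler's totient φ(4630). φ is multiplicative, with φ(p^e) = p^e − p^(e−1). Factorise 4630 = 2 · 5 · 463. Then
  φ(4630) = (2 − 1) · (5 − 1) · (463 − 1) = 1 · 4 · 462 = 1848.
So there are 1848 such integers.

Final answer: 1848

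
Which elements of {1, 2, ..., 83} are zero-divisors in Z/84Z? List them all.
An element a ∈ Z/84Z (with a ≠ 0) is a zero-divisor iff gcd(a, 84) > 1 (because a is a unit precisely when gcd(a, n) = 1, and in Z/nZ every nonzero, non-unit element is a zero-divisor). Scan a = 1, ..., 83 and keep those with gcd(a, 84) > 1:
  gcd(2, 84) = 2, gcd(3, 84) = 3, gcd(4, 84) = 4, gcd(6, 84) = 6, gcd(7, 84) = 7, gcd(8, 84) = 4, gcd(9, 84) = 3, gcd(10, 84) = 2, gcd(12, 84) = 12, gcd(14, 84) = 14, gcd(15, 84) = 3, gcd(16, 84) = 4, gcd(18, 84) = 6, gcd(20, 84) = 4, gcd(21, 84) = 21, gcd(22, 84) = 2, gcd(24, 84) = 12, gcd(26, 84) = 2, gcd(27, 84) = 3, gcd(28, 84) = 28, gcd(30, 84) = 6, gcd(32, 84) = 4, gcd(33, 84) = 3, gcd(34, 84) = 2, gcd(35, 84) = 7, gcd(36, 84) = 12, gcd(38, 84) = 2, gcd(39, 84) = 3, gcd(40, 84) = 4, gcd(42, 84) = 42, gcd(44, 84) = 4, gcd(45, 84) = 3, gcd(46, 84) = 2, gcd(48, 84) = 12, gcd(49, 84) = 7, gcd(50, 84) = 2, gcd(51, 84) = 3, gcd(52, 84) = 4, gcd(54, 84) = 6, gcd(56, 84) = 28, gcd(57, 84) = 3, gcd(58, 84) = 2, gcd(60, 84) = 12, gcd(62, 84) = 2, gcd(63, 84) = 21, gcd(64, 84) = 4, gcd(66, 84) = 6, gcd(68, 84) = 4, gcd(69, 84) = 3, gcd(70, 84) = 14, gcd(72, 84) = 12, gcd(74, 84) = 2, gcd(75, 84) = 3, gcd(76, 84) = 4, gcd(77, 84) = 7, gcd(78, 84) = 6, gcd(80, 84) = 4, gcd(81, 84) = 3, gcd(82, 84) = 2.
All other a ∈ {1, ..., 83} have gcd(a, 84) = 1 and are units. So the nonzero zero-divisors are exactly the 59 values of a appearing in this scan.

Final answer: nonzero zero-divisors of Z/84Z = {2, 3, 4, 6, 7, 8, 9, 10, 12, 14, 15, 16, 18, 20, 21, 22, 24, 26, 27, 28, 30, 32, 33, 34, 35, 36, 38, 39, 40, 42, 44, 45, 46, 48, 49, 50, 51, 52, 54, 56, 57, 58, 60, 62, 63, 64, 66, 68, 69, 70, 72, 74, 75, 76, 77, 78, 80, 81, 82}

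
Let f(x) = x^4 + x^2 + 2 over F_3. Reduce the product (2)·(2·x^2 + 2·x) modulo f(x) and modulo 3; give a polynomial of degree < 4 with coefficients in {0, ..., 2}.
Multiply as integer polynomials: a · b = 4·x^2 + 4·x. Reducing coefficients mod 3: a · b ≡ x^2 + x. This already has degree < 4, so no reduction by f is needed. Hence a · b ≡ x^2 + x in F_3[x]/(f).

Final answer: a · b ≡ x^2 + x (mod f(x))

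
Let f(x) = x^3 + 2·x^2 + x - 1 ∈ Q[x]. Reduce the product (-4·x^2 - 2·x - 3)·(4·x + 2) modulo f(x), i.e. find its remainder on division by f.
First multiply in Q[x] without reducing: a · b = -16·x^3 - 16·x^2 - 16·x - 6. Now divide by f(x) = x^3 + 2·x^2 + x - 1, eliminating the leading term at each step:
  leading term -16·x^3: subtract (-16)·f(x) = -16·x^3 - 32·x^2 - 16·x + 16, leaving 16·x^2 - 22
The degree is now < 3, so this is the remainder. Hence a · b ≡ 16·x^2 - 22 in Q[x]/(f).

Final answer: a · b ≡ 16·x^2 - 22 (mod f(x))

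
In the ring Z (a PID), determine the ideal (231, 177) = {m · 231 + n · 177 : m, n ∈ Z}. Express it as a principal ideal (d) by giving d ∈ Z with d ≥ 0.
In the PID Z, (a, b) is generated by gcd(a, b). Compute gcd(231, 177) with the extended Euclidean algorithm, tracking rows (r, s, t) with s·231 + t·177 = r:
  row A: (231, 1, 0)   [1·231 + 0·177 = 231]
  row B: (177, 0, 1)   [0·231 + 1·177 = 177]
  231 = 1·177 + 54   → row C = row A − 1·row B = (54, 1, −1)   [check: 1·231 − 1·177 = 54]
  177 = 3·54 + 15   → row D = row B − 3·row C = (15, −3, 4)   [check: −3·231 + 4·177 = 15]
  54 = 3·15 + 9   → row E = row C − 3·row D = (9, 10, −13)   [check: 10·231 − 13·177 = 9]
  15 = 1·9 + 6   → row F = row D − 1·row E = (6, −13, 17)   [check: −13·231 + 17·177 = 6]
  9 = 1·6 + 3   → row G = row E − 1·row F = (3, 23, −30)   [check: 23·231 − 30·177 = 3]
  6 = 2·3 + 0   → remainder 0, stop. gcd = 3 (last nonzero row G).
So gcd(231, 177) = 3, with Bézout identity 23·231 − 30·177 = 3. Containment (⊇): the Bézout identity exhibits 3 as an element of (231, 177), giving (3) ⊆ (231, 177). Containment (⊆): since 3 | 231 and 3 | 177 (231 = 3·77, 177 = 3·59), every Z-linear combination of 231 and 177 is divisible by 3, so (231, 177) ⊆ (3). Therefore (231, 177) = (3), d = 3.

Final answer: (231, 177) = (3); d = 3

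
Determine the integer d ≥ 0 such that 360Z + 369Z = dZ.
In the PID Z, (a, b) is generated by gcd(a, b). Compute gcd(369, 360) with the extended Euclidean algorithm, tracking rows (r, s, t) with s·369 + t·360 = r:
  row A: (369, 1, 0)   [1·369 + 0·360 = 369]
  row B: (360, 0, 1)   [0·369 + 1·360 = 360]
  369 = 1·360 + 9   → row C = row A − 1·row B = (9, 1, −1)   [check: 1·369 − 1·360 = 9]
  360 = 40·9 + 0   → remainder 0, stop. gcd = 9 (last nonzero row C).
So gcd(360, 369) = 9, with Bézout identity 1·369 − 1·360 = 9. Containment (⊇): the Bézout identity exhibits 9 as an element of (360, 369), giving (9) ⊆ (360, 369). Containment (⊆): since 9 | 360 and 9 | 369 (360 = 9·40, 369 = 9·41), every Z-linear combination of 360 and 369 is divisible by 9, so (360, 369) ⊆ (9). Therefore (360, 369) = (9), d = 9.

Final answer: (360, 369) = (9); d = 9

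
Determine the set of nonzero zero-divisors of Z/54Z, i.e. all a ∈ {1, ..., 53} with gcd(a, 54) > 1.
An element a ∈ Z/54Z (with a ≠ 0) is a zero-divisor iff gcd(a, 54) > 1 (because a is a unit precisely when gcd(a, n) = 1, and in Z/nZ every nonzero, non-unit element is a zero-divisor). Scan a = 1, ..., 53 and keep those with gcd(a, 54) > 1:
  gcd(2, 54) = 2, gcd(3, 54) = 3, gcd(4, 54) = 2, gcd(6, 54) = 6, gcd(8, 54) = 2, gcd(9, 54) = 9, gcd(10, 54) = 2, gcd(12, 54) = 6, gcd(14, 54) = 2, gcd(15, 54) = 3, gcd(16, 54) = 2, gcd(18, 54) = 18, gcd(20, 54) = 2, gcd(21, 54) = 3, gcd(22, 54) = 2, gcd(24, 54) = 6, gcd(26, 54) = 2, gcd(27, 54) = 27, gcd(28, 54) = 2, gcd(30, 54) = 6, gcd(32, 54) = 2, gcd(33, 54) = 3, gcd(34, 54) = 2, gcd(36, 54) = 18, gcd(38, 54) = 2, gcd(39, 54) = 3, gcd(40, 54) = 2, gcd(42, 54) = 6, gcd(44, 54) = 2, gcd(45, 54) = 9, gcd(46, 54) = 2, gcd(48, 54) = 6, gcd(50, 54) = 2, gcd(51, 54) = 3, gcd(52, 54) = 2.
All other a ∈ {1, ..., 53} have gcd(a, 54) = 1 and are units. So the nonzero zero-divisors are exactly the 35 values of a appearing in this scan.

Final answer: nonzero zero-divisors of Z/54Z = {2, 3, 4, 6, 8, 9, 10, 12, 14, 15, 16, 18, 20, 21, 22, 24, 26, 27, 28, 30, 32, 33, 34, 36, 38, 39, 40, 42, 44, 45, 46, 48, 50, 51, 52}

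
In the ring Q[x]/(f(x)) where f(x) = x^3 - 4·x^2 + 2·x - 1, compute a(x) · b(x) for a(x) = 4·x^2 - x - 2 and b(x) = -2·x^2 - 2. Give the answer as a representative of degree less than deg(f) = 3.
a · b ≡ -108·x^2 + 54·x - 26 (mod f(x))

First multiply in Q[x] without reducing: a · b = -8·x^4 + 2·x^3 - 4·x^2 + 2·x + 4. Now divide by f(x) = x^3 - 4·x^2 + 2·x - 1, eliminating the leading term at each step:
  leading term -8·x^4: subtract (-8·x)·f(x) = -8·x^4 + 32·x^3 - 16·x^2 + 8·x, leaving -30·x^3 + 12·x^2 - 6·x + 4
  leading term -30·x^3: subtract (-30)·f(x) = -30·x^3 + 120·x^2 - 60·x + 30, leaving -108·x^2 + 54·x - 26
The degree is now < 3, so this is the remainder. Hence a · b ≡ -108·x^2 + 54·x - 26 in Q[x]/(f).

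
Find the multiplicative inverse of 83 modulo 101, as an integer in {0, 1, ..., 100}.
Apply the extended Euclidean algorithm to (101, 83), tracking rows (r, s, t) with s·101 + t·83 = r. Each division r_prev = q·r_cur + r_new produces the new row as (previous row) − q·(current row):
  row A: (101, 1, 0)   [1·101 + 0·83 = 101]
  row B: (83, 0, 1)   [0·101 + 1·83 = 83]
  101 = 1·83 + 18   → row C = row A − 1·row B = (18, 1, −1)   [check: 1·101 − 1·83 = 18]
  83 = 4·18 + 11   → row D = row B − 4·row C = (11, −4, 5)   [check: −4·101 + 5·83 = 11]
  18 = 1·11 + 7   → row E = row C − 1·row D = (7, 5, −6)   [check: 5·101 − 6·83 = 7]
  11 = 1·7 + 4   → row F = row D − 1·row E = (4, −9, 11)   [check: −9·101 + 11·83 = 4]
  7 = 1·4 + 3   → row G = row E − 1·row F = (3, 14, −17)   [check: 14·101 − 17·83 = 3]
  4 = 1·3 + 1   → row H = row F − 1·row G = (1, −23, 28)   [check: −23·101 + 28·83 = 1]
  3 = 3·1 + 0   → remainder 0, stop. gcd = 1 (last nonzero row H).
The gcd is 1, so 83 is invertible mod 101. The last nonzero row gives −23·101 + 28·83 = 1, so t = 28. So 83^(−1) ≡ 28 (mod 101). Verify: 83 · 28 = 2324 ≡ 1 (mod 101). ✓

Final answer: 83^(−1) ≡ 28 (mod 101)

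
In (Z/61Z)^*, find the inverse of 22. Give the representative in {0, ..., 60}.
Apply the extended Euclidean algorithm to (61, 22), tracking rows (r, s, t) with s·61 + t·22 = r. Each division r_prev = q·r_cur + r_new produces the new row as (previous row) − q·(current row):
  row A: (61, 1, 0)   [1·61 + 0·22 = 61]
  row B: (22, 0, 1)   [0·61 + 1·22 = 22]
  61 = 2·22 + 17   → row C = row A − 2·row B = (17, 1, −2)   [check: 1·61 − 2·22 = 17]
  22 = 1·17 + 5   → row D = row B − 1·row C = (5, −1, 3)   [check: −1·61 + 3·22 = 5]
  17 = 3·5 + 2   → row E = row C − 3·row D = (2, 4, −11)   [check: 4·61 − 11·22 = 2]
  5 = 2·2 + 1   → row F = row D − 2·row E = (1, −9, 25)   [check: −9·61 + 25·22 = 1]
  2 = 2·1 + 0   → remainder 0, stop. gcd = 1 (last nonzero row F).
The gcd is 1, so 22 is invertible mod 61. The last nonzero row gives −9·61 + 25·22 = 1, so t = 25. So 22^(−1) ≡ 25 (mod 61). Verify: 22 · 25 = 550 ≡ 1 (mod 61). ✓

Final answer: 22^(−1) ≡ 25 (mod 61)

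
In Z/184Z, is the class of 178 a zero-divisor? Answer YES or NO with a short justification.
gcd(178, 184) = 2 > 1, so 178 is not a unit in Z/184Z. In Z/nZ every nonzero non-unit is a zero-divisor: explicitly, take b = 184/gcd = 92 ≠ 0 (mod 184); then 178·92 = 16376 = 89·184, i.e. 178·92 ≡ 0 (mod 184). So 178 is a zero-divisor.

Final answer: YES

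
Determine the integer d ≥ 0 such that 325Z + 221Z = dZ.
In the PID Z, (a, b) is generated by gcd(a, b). Compute gcd(325, 221) with the extended Euclidean algorithm, tracking rows (r, s, t) with s·325 + t·221 = r:
  row A: (325, 1, 0)   [1·325 + 0·221 = 325]
  row B: (221, 0, 1)   [0·325 + 1·221 = 221]
  325 = 1·221 + 104   → row C = row A − 1·row B = (104, 1, −1)   [check: 1·325 − 1·221 = 104]
  221 = 2·104 + 13   → row D = row B − 2·row C = (13, −2, 3)   [check: −2·325 + 3·221 = 13]
  104 = 8·13 + 0   → remainder 0, stop. gcd = 13 (last nonzero row D).
So gcd(325, 221) = 13, with Bézout identity −2·325 + 3·221 = 13. Containment (⊇): the Bézout identity exhibits 13 as an element of (325, 221), giving (13) ⊆ (325, 221). Containment (⊆): since 13 | 325 and 13 | 221 (325 = 13·25, 221 = 13·17), every Z-linear combination of 325 and 221 is divisible by 13, so (325, 221) ⊆ (13). Therefore (325, 221) = (13), d = 13.

Final answer: (325, 221) = (13); d = 13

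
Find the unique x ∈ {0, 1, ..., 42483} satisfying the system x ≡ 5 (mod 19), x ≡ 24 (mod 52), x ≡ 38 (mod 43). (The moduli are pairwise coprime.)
The moduli 19, 52, 43 are pairwise coprime, so by the CRT there is a unique solution mod 19·52·43 = 42484.
Solve by successive substitution. Start with x ≡ 5 (mod 19).
  Combine with x ≡ 24 (mod 52): write x = 5 + 19·t and require 5 + 19·t ≡ 24 (mod 52), i.e. 19·t ≡ 24 − 5 ≡ 19 (mod 52). Since 19^(−1) ≡ 11 (mod 52), t ≡ 11·19 ≡ 1 (mod 52). So x ≡ 5 + 19·1 = 24 (mod 988).
  Combine with x ≡ 38 (mod 43): write x = 24 + 988·t and require 24 + 988·t ≡ 38 (mod 43), i.e. 988·t ≡ 38 − 24 ≡ 14 (mod 43). Since 988^(−1) ≡ 42 (mod 43) (988 ≡ 42 (mod 43)), t ≡ 42·14 ≡ 29 (mod 43). So x ≡ 24 + 988·29 = 28676 (mod 42484).
Unique solution in [0, 42484): x = 28676.

Final answer: x ≡ 28676 (mod 42484); the representative in [0, 42484) is 28676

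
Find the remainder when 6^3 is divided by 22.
Use repeated squaring. Binary(3) = 11. Walk through the bits of the exponent 3 left-to-right: at each bit after the leading one, square the running value, then multiply by 6 if the bit is 1 (always reducing mod 22):
  bit 1 = 1 (leading): start with 6.
  bit 2 = 1: square 6^2 = 36 ≡ 14; bit is 1, so multiply 14·6 = 84 ≡ 18 (mod 22).
Final value: 6^3 ≡ 18 (mod 22).

Final answer: 18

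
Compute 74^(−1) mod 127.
74^(−1) ≡ 115 (mod 127)

Apply the extended Euclidean algorithm to (127, 74), tracking rows (r, s, t) with s·127 + t·74 = r. Each division r_prev = q·r_cur + r_new produces the new row as (previous row) − q·(current row):
  row A: (127, 1, 0)   [1·127 + 0·74 = 127]
  row B: (74, 0, 1)   [0·127 + 1·74 = 74]
  127 = 1·74 + 53   → row C = row A − 1·row B = (53, 1, −1)   [check: 1·127 − 1·74 = 53]
  74 = 1·53 + 21   → row D = row B − 1·row C = (21, −1, 2)   [check: −1·127 + 2·74 = 21]
  53 = 2·21 + 11   → row E = row C − 2·row D = (11, 3, −5)   [check: 3·127 − 5·74 = 11]
  21 = 1·11 + 10   → row F = row D − 1·row E = (10, −4, 7)   [check: −4·127 + 7·74 = 10]
  11 = 1·10 + 1   → row G = row E − 1·row F = (1, 7, −12)   [check: 7·127 − 12·74 = 1]
  10 = 10·1 + 0   → remainder 0, stop. gcd = 1 (last nonzero row G).
The gcd is 1, so 74 is invertible mod 127. The last nonzero row gives 7·127 − 12·74 = 1, so t = −12. So 74^(−1) ≡ −12 ≡ 115 (mod 127). Verify: 74 · 115 = 8510 ≡ 1 (mod 127). ✓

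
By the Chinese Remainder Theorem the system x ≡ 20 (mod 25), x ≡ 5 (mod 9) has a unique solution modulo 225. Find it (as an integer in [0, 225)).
The moduli 25, 9 are pairwise coprime, so by the CRT there is a unique solution mod 25·9 = 225.
Solve by successive substitution. Start with x ≡ 20 (mod 25).
  Combine with x ≡ 5 (mod 9): write x = 20 + 25·t and require 20 + 25·t ≡ 5 (mod 9), i.e. 25·t ≡ 5 − 20 ≡ 3 (mod 9). Since 25^(−1) ≡ 4 (mod 9) (25 ≡ 7 (mod 9)), t ≡ 4·3 ≡ 3 (mod 9). So x ≡ 20 + 25·3 = 95 (mod 225).
Unique solution in [0, 225): x = 95.

Final answer: x ≡ 95 (mod 225); the representative in [0, 225) is 95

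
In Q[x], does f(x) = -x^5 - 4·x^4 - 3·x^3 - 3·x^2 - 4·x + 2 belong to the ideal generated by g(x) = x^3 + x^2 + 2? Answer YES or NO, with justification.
NO

In Q[x] the ideal (g) consists of all multiples of g, so f ∈ (g) iff g | f, i.e. iff the remainder of f on division by g is 0. Divide f by g (g is monic, so eliminate the leading term of the running remainder at each step):
  leading term -x^5: subtract (-x^2)·g(x) = -x^5 - x^4 - 2·x^2, leaving -3·x^4 - 3·x^3 - x^2 - 4·x + 2
  leading term -3·x^4: subtract (-3·x)·g(x) = -3·x^4 - 3·x^3 - 6·x, leaving -x^2 + 2·x + 2
The remainder r(x) = -x^2 + 2·x + 2 ≠ 0 (and deg r < deg g), so g ∤ f, i.e. f ∉ (g).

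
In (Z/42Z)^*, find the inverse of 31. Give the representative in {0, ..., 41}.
31^(−1) ≡ 19 (mod 42)

Apply the extended Euclidean algorithm to (42, 31), tracking rows (r, s, t) with s·42 + t·31 = r. Each division r_prev = q·r_cur + r_new produces the new row as (previous row) − q·(current row):
  row A: (42, 1, 0)   [1·42 + 0·31 = 42]
  row B: (31, 0, 1)   [0·42 + 1·31 = 31]
  42 = 1·31 + 11   → row C = row A − 1·row B = (11, 1, −1)   [check: 1·42 − 1·31 = 11]
  31 = 2·11 + 9   → row D = row B − 2·row C = (9, −2, 3)   [check: −2·42 + 3·31 = 9]
  11 = 1·9 + 2   → row E = row C − 1·row D = (2, 3, −4)   [check: 3·42 − 4·31 = 2]
  9 = 4·2 + 1   → row F = row D − 4·row E = (1, −14, 19)   [check: −14·42 + 19·31 = 1]
  2 = 2·1 + 0   → remainder 0, stop. gcd = 1 (last nonzero row F).
The gcd is 1, so 31 is invertible mod 42. The last nonzero row gives −14·42 + 19·31 = 1, so t = 19. So 31^(−1) ≡ 19 (mod 42). Verify: 31 · 19 = 589 ≡ 1 (mod 42). ✓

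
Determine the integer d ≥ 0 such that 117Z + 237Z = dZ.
In the PID Z, (a, b) is generated by gcd(a, b). Compute gcd(237, 117) with the extended Euclidean algorithm, tracking rows (r, s, t) with s·237 + t·117 = r:
  row A: (237, 1, 0)   [1·237 + 0·117 = 237]
  row B: (117, 0, 1)   [0·237 + 1·117 = 117]
  237 = 2·117 + 3   → row C = row A − 2·row B = (3, 1, −2)   [check: 1·237 − 2·117 = 3]
  117 = 39·3 + 0   → remainder 0, stop. gcd = 3 (last nonzero row C).
So gcd(117, 237) = 3, with Bézout identity 1·237 − 2·117 = 3. Containment (⊇): the Bézout identity exhibits 3 as an element of (117, 237), giving (3) ⊆ (117, 237). Containment (⊆): since 3 | 117 and 3 | 237 (117 = 3·39, 237 = 3·79), every Z-linear combination of 117 and 237 is divisible by 3, so (117, 237) ⊆ (3). Therefore (117, 237) = (3), d = 3.

Final answer: (117, 237) = (3); d = 3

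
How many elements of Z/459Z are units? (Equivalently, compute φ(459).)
Z/459Z has φ(459) = 288 units

An element a ∈ Z/459Z is a unit iff gcd(a, 459) = 1, so the number of units is φ(459). φ is multiplicative, with φ(p^e) = p^e − p^(e−1). Factorise 459 = 3^3 · 17. Then
  φ(459) = (3^3 − 3^2) · (17 − 1) = 18 · 16 = 288.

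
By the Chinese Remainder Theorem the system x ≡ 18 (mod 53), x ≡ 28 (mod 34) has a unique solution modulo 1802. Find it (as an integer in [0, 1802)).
The moduli 53, 34 are pairwise coprime, so by the CRT there is a unique solution mod 53·34 = 1802.
Solve by successive substitution. Start with x ≡ 18 (mod 53).
  Combine with x ≡ 28 (mod 34): write x = 18 + 53·t and require 18 + 53·t ≡ 28 (mod 34), i.e. 53·t ≡ 28 − 18 ≡ 10 (mod 34). Since 53^(−1) ≡ 9 (mod 34) (53 ≡ 19 (mod 34)), t ≡ 9·10 ≡ 22 (mod 34). So x ≡ 18 + 53·22 = 1184 (mod 1802).
Unique solution in [0, 1802): x = 1184.

Final answer: x ≡ 1184 (mod 1802); the representative in [0, 1802) is 1184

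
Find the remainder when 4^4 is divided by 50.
6

Use repeated squaring. Binary(4) = 100. Walk through the bits of the exponent 4 left-to-right: at each bit after the leading one, square the running value, then multiply by 4 if the bit is 1 (always reducing mod 50):
  bit 1 = 1 (leading): start with 4.
  bit 2 = 0: square 4^2 = 16 (mod 50).
  bit 3 = 0: square 16^2 = 256 ≡ 6 (mod 50).
Final value: 4^4 ≡ 6 (mod 50).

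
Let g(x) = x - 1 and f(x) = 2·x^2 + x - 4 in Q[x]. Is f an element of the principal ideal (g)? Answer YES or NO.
NO

In Q[x] the ideal (g) consists of all multiples of g, so f ∈ (g) iff g | f, i.e. iff the remainder of f on division by g is 0. Divide f by g (g is monic, so eliminate the leading term of the running remainder at each step):
  leading term 2·x^2: subtract (2·x)·g(x) = 2·x^2 - 2·x, leaving 3·x - 4
  leading term 3·x: subtract (3)·g(x) = 3·x - 3, leaving -1
The remainder r(x) = -1 ≠ 0 (and deg r < deg g), so g ∤ f, i.e. f ∉ (g).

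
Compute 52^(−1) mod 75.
52^(−1) ≡ 13 (mod 75)

Apply the extended Euclidean algorithm to (75, 52), tracking rows (r, s, t) with s·75 + t·52 = r. Each division r_prev = q·r_cur + r_new produces the new row as (previous row) − q·(current row):
  row A: (75, 1, 0)   [1·75 + 0·52 = 75]
  row B: (52, 0, 1)   [0·75 + 1·52 = 52]
  75 = 1·52 + 23   → row C = row A − 1·row B = (23, 1, −1)   [check: 1·75 − 1·52 = 23]
  52 = 2·23 + 6   → row D = row B − 2·row C = (6, −2, 3)   [check: −2·75 + 3·52 = 6]
  23 = 3·6 + 5   → row E = row C − 3·row D = (5, 7, −10)   [check: 7·75 − 10·52 = 5]
  6 = 1·5 + 1   → row F = row D − 1·row E = (1, −9, 13)   [check: −9·75 + 13·52 = 1]
  5 = 5·1 + 0   → remainder 0, stop. gcd = 1 (last nonzero row F).
The gcd is 1, so 52 is invertible mod 75. The last nonzero row gives −9·75 + 13·52 = 1, so t = 13. So 52^(−1) ≡ 13 (mod 75). Verify: 52 · 13 = 676 ≡ 1 (mod 75). ✓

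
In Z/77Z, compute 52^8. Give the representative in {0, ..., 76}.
Use repeated squaring. Binary(8) = 1000. Walk through the bits of the exponent 8 left-to-right: at each bit after the leading one, square the running value, then multiply by 52 if the bit is 1 (always reducing mod 77):
  bit 1 = 1 (leading): start with 52.
  bit 2 = 0: square 52^2 = 2704 ≡ 9 (mod 77).
  bit 3 = 0: square 9^2 = 81 ≡ 4 (mod 77).
  bit 4 = 0: square 4^2 = 16 (mod 77).
Final value: 52^8 ≡ 16 (mod 77).

Final answer: 16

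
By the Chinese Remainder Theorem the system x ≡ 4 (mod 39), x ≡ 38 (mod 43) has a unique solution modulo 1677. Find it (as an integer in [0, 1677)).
The moduli 39, 43 are pairwise coprime, so by the CRT there is a unique solution mod 39·43 = 1677.
Solve by successive substitution. Start with x ≡ 4 (mod 39).
  Combine with x ≡ 38 (mod 43): write x = 4 + 39·t and require 4 + 39·t ≡ 38 (mod 43), i.e. 39·t ≡ 38 − 4 ≡ 34 (mod 43). Since 39^(−1) ≡ 32 (mod 43), t ≡ 32·34 ≡ 13 (mod 43). So x ≡ 4 + 39·13 = 511 (mod 1677).
Unique solution in [0, 1677): x = 511.

Final answer: x ≡ 511 (mod 1677); the representative in [0, 1677) is 511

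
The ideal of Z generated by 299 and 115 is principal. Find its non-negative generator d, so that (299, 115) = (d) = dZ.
In the PID Z, (a, b) is generated by gcd(a, b). Compute gcd(299, 115) with the extended Euclidean algorithm, tracking rows (r, s, t) with s·299 + t·115 = r:
  row A: (299, 1, 0)   [1·299 + 0·115 = 299]
  row B: (115, 0, 1)   [0·299 + 1·115 = 115]
  299 = 2·115 + 69   → row C = row A − 2·row B = (69, 1, −2)   [check: 1·299 − 2·115 = 69]
  115 = 1·69 + 46   → row D = row B − 1·row C = (46, −1, 3)   [check: −1·299 + 3·115 = 46]
  69 = 1·46 + 23   → row E = row C − 1·row D = (23, 2, −5)   [check: 2·299 − 5·115 = 23]
  46 = 2·23 + 0   → remainder 0, stop. gcd = 23 (last nonzero row E).
So gcd(299, 115) = 23, with Bézout identity 2·299 − 5·115 = 23. Containment (⊇): the Bézout identity exhibits 23 as an element of (299, 115), giving (23) ⊆ (299, 115). Containment (⊆): since 23 | 299 and 23 | 115 (299 = 23·13, 115 = 23·5), every Z-linear combination of 299 and 115 is divisible by 23, so (299, 115) ⊆ (23). Therefore (299, 115) = (23), d = 23.

Final answer: (299, 115) = (23); d = 23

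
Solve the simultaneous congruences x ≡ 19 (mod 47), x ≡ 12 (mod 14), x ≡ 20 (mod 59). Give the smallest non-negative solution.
The moduli 47, 14, 59 are pairwise coprime, so by the CRT there is a unique solution mod 47·14·59 = 38822.
Solve by successive substitution. Start with x ≡ 19 (mod 47).
  Combine with x ≡ 12 (mod 14): write x = 19 + 47·t and require 19 + 47·t ≡ 12 (mod 14), i.e. 47·t ≡ 12 − 19 ≡ 7 (mod 14). Since 47^(−1) ≡ 3 (mod 14) (47 ≡ 5 (mod 14)), t ≡ 3·7 ≡ 7 (mod 14). So x ≡ 19 + 47·7 = 348 (mod 658).
  Combine with x ≡ 20 (mod 59): write x = 348 + 658·t and require 348 + 658·t ≡ 20 (mod 59), i.e. 658·t ≡ 20 − 348 ≡ 26 (mod 59). Since 658^(−1) ≡ 46 (mod 59) (658 ≡ 9 (mod 59)), t ≡ 46·26 ≡ 16 (mod 59). So x ≡ 348 + 658·16 = 10876 (mod 38822).
Unique solution in [0, 38822): x = 10876.

Final answer: x ≡ 10876 (mod 38822); the representative in [0, 38822) is 10876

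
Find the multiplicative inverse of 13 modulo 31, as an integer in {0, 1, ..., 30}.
13^(−1) ≡ 12 (mod 31)

Apply the extended Euclidean algorithm to (31, 13), tracking rows (r, s, t) with s·31 + t·13 = r. Each division r_prev = q·r_cur + r_new produces the new row as (previous row) − q·(current row):
  row A: (31, 1, 0)   [1·31 + 0·13 = 31]
  row B: (13, 0, 1)   [0·31 + 1·13 = 13]
  31 = 2·13 + 5   → row C = row A − 2·row B = (5, 1, −2)   [check: 1·31 − 2·13 = 5]
  13 = 2·5 + 3   → row D = row B − 2·row C = (3, −2, 5)   [check: −2·31 + 5·13 = 3]
  5 = 1·3 + 2   → row E = row C − 1·row D = (2, 3, −7)   [check: 3·31 − 7·13 = 2]
  3 = 1·2 + 1   → row F = row D − 1·row E = (1, −5, 12)   [check: −5·31 + 12·13 = 1]
  2 = 2·1 + 0   → remainder 0, stop. gcd = 1 (last nonzero row F).
The gcd is 1, so 13 is invertible mod 31. The last nonzero row gives −5·31 + 12·13 = 1, so t = 12. So 13^(−1) ≡ 12 (mod 31). Verify: 13 · 12 = 156 ≡ 1 (mod 31). ✓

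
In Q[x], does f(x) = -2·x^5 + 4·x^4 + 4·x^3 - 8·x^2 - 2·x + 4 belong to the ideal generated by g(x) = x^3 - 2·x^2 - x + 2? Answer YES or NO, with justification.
In Q[x] the ideal (g) consists of all multiples of g, so f ∈ (g) iff g | f, i.e. iff the remainder of f on division by g is 0. Divide f by g (g is monic, so eliminate the leading term of the running remainder at each step):
  leading term -2·x^5: subtract (-2·x^2)·g(x) = -2·x^5 + 4·x^4 + 2·x^3 - 4·x^2, leaving 2·x^3 - 4·x^2 - 2·x + 4
  leading term 2·x^3: subtract (2)·g(x) = 2·x^3 - 4·x^2 - 2·x + 4, leaving 0
The remainder is 0, so f(x) = g(x) · h(x) with h(x) = 2 - 2·x^2. Hence g | f, i.e. f ∈ (g).

Final answer: YES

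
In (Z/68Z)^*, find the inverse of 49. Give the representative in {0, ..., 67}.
49^(−1) ≡ 25 (mod 68)

Apply the extended Euclidean algorithm to (68, 49), tracking rows (r, s, t) with s·68 + t·49 = r. Each division r_prev = q·r_cur + r_new produces the new row as (previous row) − q·(current row):
  row A: (68, 1, 0)   [1·68 + 0·49 = 68]
  row B: (49, 0, 1)   [0·68 + 1·49 = 49]
  68 = 1·49 + 19   → row C = row A − 1·row B = (19, 1, −1)   [check: 1·68 − 1·49 = 19]
  49 = 2·19 + 11   → row D = row B − 2·row C = (11, −2, 3)   [check: −2·68 + 3·49 = 11]
  19 = 1·11 + 8   → row E = row C − 1·row D = (8, 3, −4)   [check: 3·68 − 4·49 = 8]
  11 = 1·8 + 3   → row F = row D − 1·row E = (3, −5, 7)   [check: −5·68 + 7·49 = 3]
  8 = 2·3 + 2   → row G = row E − 2·row F = (2, 13, −18)   [check: 13·68 − 18·49 = 2]
  3 = 1·2 + 1   → row H = row F − 1·row G = (1, −18, 25)   [check: −18·68 + 25·49 = 1]
  2 = 2·1 + 0   → remainder 0, stop. gcd = 1 (last nonzero row H).
The gcd is 1, so 49 is invertible mod 68. The last nonzero row gives −18·68 + 25·49 = 1, so t = 25. So 49^(−1) ≡ 25 (mod 68). Verify: 49 · 25 = 1225 ≡ 1 (mod 68). ✓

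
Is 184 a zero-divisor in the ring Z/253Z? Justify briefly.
YES

gcd(184, 253) = 23 > 1, so 184 is not a unit in Z/253Z. In Z/nZ every nonzero non-unit is a zero-divisor: explicitly, take b = 253/gcd = 11 ≠ 0 (mod 253); then 184·11 = 2024 = 8·253, i.e. 184·11 ≡ 0 (mod 253). So 184 is a zero-divisor.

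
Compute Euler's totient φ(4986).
φ is multiplicative, with φ(p^e) = p^e − p^(e−1). Factorise 4986 = 2 · 3^2 · 277. Then
  φ(4986) = (2 − 1) · (3^2 − 3^1) · (277 − 1) = 1 · 6 · 276 = 1656.

Final answer: φ(4986) = 1656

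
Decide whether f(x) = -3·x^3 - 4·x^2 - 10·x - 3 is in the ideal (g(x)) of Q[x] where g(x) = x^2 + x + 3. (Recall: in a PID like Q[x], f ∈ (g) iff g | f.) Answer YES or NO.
YES

In Q[x] the ideal (g) consists of all multiples of g, so f ∈ (g) iff g | f, i.e. iff the remainder of f on division by g is 0. Divide f by g (g is monic, so eliminate the leading term of the running remainder at each step):
  leading term -3·x^3: subtract (-3·x)·g(x) = -3·x^3 - 3·x^2 - 9·x, leaving -x^2 - x - 3
  leading term -x^2: subtract (-1)·g(x) = -x^2 - x - 3, leaving 0
The remainder is 0, so f(x) = g(x) · h(x) with h(x) = -3·x - 1. Hence g | f, i.e. f ∈ (g).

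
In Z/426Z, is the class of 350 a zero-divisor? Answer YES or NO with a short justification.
gcd(350, 426) = 2 > 1, so 350 is not a unit in Z/426Z. In Z/nZ every nonzero non-unit is a zero-divisor: explicitly, take b = 426/gcd = 213 ≠ 0 (mod 426); then 350·213 = 74550 = 175·426, i.e. 350·213 ≡ 0 (mod 426). So 350 is a zero-divisor.

Final answer: YES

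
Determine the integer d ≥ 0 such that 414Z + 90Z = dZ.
In the PID Z, (a, b) is generated by gcd(a, b). Compute gcd(414, 90) with the extended Euclidean algorithm, tracking rows (r, s, t) with s·414 + t·90 = r:
  row A: (414, 1, 0)   [1·414 + 0·90 = 414]
  row B: (90, 0, 1)   [0·414 + 1·90 = 90]
  414 = 4·90 + 54   → row C = row A − 4·row B = (54, 1, −4)   [check: 1·414 − 4·90 = 54]
  90 = 1·54 + 36   → row D = row B − 1·row C = (36, −1, 5)   [check: −1·414 + 5·90 = 36]
  54 = 1·36 + 18   → row E = row C − 1·row D = (18, 2, −9)   [check: 2·414 − 9·90 = 18]
  36 = 2·18 + 0   → remainder 0, stop. gcd = 18 (last nonzero row E).
So gcd(414, 90) = 18, with Bézout identity 2·414 − 9·90 = 18. Containment (⊇): the Bézout identity exhibits 18 as an element of (414, 90), giving (18) ⊆ (414, 90). Containment (⊆): since 18 | 414 and 18 | 90 (414 = 18·23, 90 = 18·5), every Z-linear combination of 414 and 90 is divisible by 18, so (414, 90) ⊆ (18). Therefore (414, 90) = (18), d = 18.

Final answer: (414, 90) = (18); d = 18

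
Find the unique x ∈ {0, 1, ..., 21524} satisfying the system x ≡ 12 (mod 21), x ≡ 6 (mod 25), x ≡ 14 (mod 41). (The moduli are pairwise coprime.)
x ≡ 8706 (mod 21525); the representative in [0, 21525) is 8706

The moduli 21, 25, 41 are pairwise coprime, so by the CRT there is a unique solution mod 21·25·41 = 21525.
Solve by successive substitution. Start with x ≡ 12 (mod 21).
  Combine with x ≡ 6 (mod 25): write x = 12 + 21·t and require 12 + 21·t ≡ 6 (mod 25), i.e. 21·t ≡ 6 − 12 ≡ 19 (mod 25). Since 21^(−1) ≡ 6 (mod 25), t ≡ 6·19 ≡ 14 (mod 25). So x ≡ 12 + 21·14 = 306 (mod 525).
  Combine with x ≡ 14 (mod 41): write x = 306 + 525·t and require 306 + 525·t ≡ 14 (mod 41), i.e. 525·t ≡ 14 − 306 ≡ 36 (mod 41). Since 525^(−1) ≡ 5 (mod 41) (525 ≡ 33 (mod 41)), t ≡ 5·36 ≡ 16 (mod 41). So x ≡ 306 + 525·16 = 8706 (mod 21525).
Unique solution in [0, 21525): x = 8706.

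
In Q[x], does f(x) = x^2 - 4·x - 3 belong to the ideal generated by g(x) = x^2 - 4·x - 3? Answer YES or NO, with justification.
In Q[x] the ideal (g) consists of all multiples of g, so f ∈ (g) iff g | f, i.e. iff the remainder of f on division by g is 0. Divide f by g (g is monic, so eliminate the leading term of the running remainder at each step):
  leading term x^2: subtract (1)·g(x) = x^2 - 4·x - 3, leaving 0
The remainder is 0, so f(x) = g(x) · h(x) with h(x) = 1. Hence g | f, i.e. f ∈ (g).

Final answer: YES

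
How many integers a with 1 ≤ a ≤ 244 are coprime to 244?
120

The number of a ∈ {1, ..., 244} with gcd(a, 244) = 1 is by definition Euler's totient φ(244). φ is multiplicative, with φ(p^e) = p^e − p^(e−1). Factorise 244 = 2^2 · 61. Then
  φ(244) = (2^2 − 2^1) · (61 − 1) = 2 · 60 = 120.
So there are 120 such integers.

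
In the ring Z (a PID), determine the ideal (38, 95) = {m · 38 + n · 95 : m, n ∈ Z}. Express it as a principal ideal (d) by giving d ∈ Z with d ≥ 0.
In the PID Z, (a, b) is generated by gcd(a, b). Compute gcd(95, 38) with the extended Euclidean algorithm, tracking rows (r, s, t) with s·95 + t·38 = r:
  row A: (95, 1, 0)   [1·95 + 0·38 = 95]
  row B: (38, 0, 1)   [0·95 + 1·38 = 38]
  95 = 2·38 + 19   → row C = row A − 2·row B = (19, 1, −2)   [check: 1·95 − 2·38 = 19]
  38 = 2·19 + 0   → remainder 0, stop. gcd = 19 (last nonzero row C).
So gcd(38, 95) = 19, with Bézout identity 1·95 − 2·38 = 19. Containment (⊇): the Bézout identity exhibits 19 as an element of (38, 95), giving (19) ⊆ (38, 95). Containment (⊆): since 19 | 38 and 19 | 95 (38 = 19·2, 95 = 19·5), every Z-linear combination of 38 and 95 is divisible by 19, so (38, 95) ⊆ (19). Therefore (38, 95) = (19), d = 19.

Final answer: (38, 95) = (19); d = 19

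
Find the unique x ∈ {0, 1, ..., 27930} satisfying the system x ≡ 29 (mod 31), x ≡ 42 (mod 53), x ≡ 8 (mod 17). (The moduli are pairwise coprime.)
The moduli 31, 53, 17 are pairwise coprime, so by the CRT there is a unique solution mod 31·53·17 = 27931.
Solve by successive substitution. Start with x ≡ 29 (mod 31).
  Combine with x ≡ 42 (mod 53): write x = 29 + 31·t and require 29 + 31·t ≡ 42 (mod 53), i.e. 31·t ≡ 42 − 29 ≡ 13 (mod 53). Since 31^(−1) ≡ 12 (mod 53), t ≡ 12·13 ≡ 50 (mod 53). So x ≡ 29 + 31·50 = 1579 (mod 1643).
  Combine with x ≡ 8 (mod 17): write x = 1579 + 1643·t and require 1579 + 1643·t ≡ 8 (mod 17), i.e. 1643·t ≡ 8 − 1579 ≡ 10 (mod 17). Since 1643^(−1) ≡ 14 (mod 17) (1643 ≡ 11 (mod 17)), t ≡ 14·10 ≡ 4 (mod 17). So x ≡ 1579 + 1643·4 = 8151 (mod 27931).
Unique solution in [0, 27931): x = 8151.

Final answer: x ≡ 8151 (mod 27931); the representative in [0, 27931) is 8151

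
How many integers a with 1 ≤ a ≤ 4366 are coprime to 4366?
The number of a ∈ {1, ..., 4366} with gcd(a, 4366) = 1 is by definition Euler's totient φ(4366). φ is multiplicative, with φ(p^e) = p^e − p^(e−1). Factorise 4366 = 2 · 37 · 59. Then
  φ(4366) = (2 − 1) · (37 − 1) · (59 − 1) = 1 · 36 · 58 = 2088.
So there are 2088 such integers.

Final answer: 2088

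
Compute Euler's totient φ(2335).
φ is multiplicative, with φ(p^e) = p^e − p^(e−1). Factorise 2335 = 5 · 467. Then
  φ(2335) = (5 − 1) · (467 − 1) = 4 · 466 = 1864.

Final answer: φ(2335) = 1864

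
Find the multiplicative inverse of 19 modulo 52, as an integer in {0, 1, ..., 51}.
Apply the extended Euclidean algorithm to (52, 19), tracking rows (r, s, t) with s·52 + t·19 = r. Each division r_prev = q·r_cur + r_new produces the new row as (previous row) − q·(current row):
  row A: (52, 1, 0)   [1·52 + 0·19 = 52]
  row B: (19, 0, 1)   [0·52 + 1·19 = 19]
  52 = 2·19 + 14   → row C = row A − 2·row B = (14, 1, −2)   [check: 1·52 − 2·19 = 14]
  19 = 1·14 + 5   → row D = row B − 1·row C = (5, −1, 3)   [check: −1·52 + 3·19 = 5]
  14 = 2·5 + 4   → row E = row C − 2·row D = (4, 3, −8)   [check: 3·52 − 8·19 = 4]
  5 = 1·4 + 1   → row F = row D − 1·row E = (1, −4, 11)   [check: −4·52 + 11·19 = 1]
  4 = 4·1 + 0   → remainder 0, stop. gcd = 1 (last nonzero row F).
The gcd is 1, so 19 is invertible mod 52. The last nonzero row gives −4·52 + 11·19 = 1, so t = 11. So 19^(−1) ≡ 11 (mod 52). Verify: 19 · 11 = 209 ≡ 1 (mod 52). ✓

Final answer: 19^(−1) ≡ 11 (mod 52)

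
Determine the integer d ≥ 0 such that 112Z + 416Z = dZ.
In the PID Z, (a, b) is generated by gcd(a, b). Compute gcd(416, 112) with the extended Euclidean algorithm, tracking rows (r, s, t) with s·416 + t·112 = r:
  row A: (416, 1, 0)   [1·416 + 0·112 = 416]
  row B: (112, 0, 1)   [0·416 + 1·112 = 112]
  416 = 3·112 + 80   → row C = row A − 3·row B = (80, 1, −3)   [check: 1·416 − 3·112 = 80]
  112 = 1·80 + 32   → row D = row B − 1·row C = (32, −1, 4)   [check: −1·416 + 4·112 = 32]
  80 = 2·32 + 16   → row E = row C − 2·row D = (16, 3, −11)   [check: 3·416 − 11·112 = 16]
  32 = 2·16 + 0   → remainder 0, stop. gcd = 16 (last nonzero row E).
So gcd(112, 416) = 16, with Bézout identity 3·416 − 11·112 = 16. Containment (⊇): the Bézout identity exhibits 16 as an element of (112, 416), giving (16) ⊆ (112, 416). Containment (⊆): since 16 | 112 and 16 | 416 (112 = 16·7, 416 = 16·26), every Z-linear combination of 112 and 416 is divisible by 16, so (112, 416) ⊆ (16). Therefore (112, 416) = (16), d = 16.

Final answer: (112, 416) = (16); d = 16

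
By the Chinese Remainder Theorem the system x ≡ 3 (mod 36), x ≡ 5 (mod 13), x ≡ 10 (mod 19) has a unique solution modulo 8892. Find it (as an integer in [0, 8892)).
The moduli 36, 13, 19 are pairwise coprime, so by the CRT there is a unique solution mod 36·13·19 = 8892.
Solve by successive substitution. Start with x ≡ 3 (mod 36).
  Combine with x ≡ 5 (mod 13): write x = 3 + 36·t and require 3 + 36·t ≡ 5 (mod 13), i.e. 36·t ≡ 5 − 3 ≡ 2 (mod 13). Since 36^(−1) ≡ 4 (mod 13) (36 ≡ 10 (mod 13)), t ≡ 4·2 ≡ 8 (mod 13). So x ≡ 3 + 36·8 = 291 (mod 468).
  Combine with x ≡ 10 (mod 19): write x = 291 + 468·t and require 291 + 468·t ≡ 10 (mod 19), i.e. 468·t ≡ 10 − 291 ≡ 4 (mod 19). Since 468^(−1) ≡ 8 (mod 19) (468 ≡ 12 (mod 19)), t ≡ 8·4 ≡ 13 (mod 19). So x ≡ 291 + 468·13 = 6375 (mod 8892).
Unique solution in [0, 8892): x = 6375.

Final answer: x ≡ 6375 (mod 8892); the representative in [0, 8892) is 6375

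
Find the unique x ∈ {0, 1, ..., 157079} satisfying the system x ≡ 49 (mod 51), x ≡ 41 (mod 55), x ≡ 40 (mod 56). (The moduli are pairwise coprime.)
x ≡ 126376 (mod 157080); the representative in [0, 157080) is 126376

The moduli 51, 55, 56 are pairwise coprime, so by the CRT there is a unique solution mod 51·55·56 = 157080.
Solve by successive substitution. Start with x ≡ 49 (mod 51).
  Combine with x ≡ 41 (mod 55): write x = 49 + 51·t and require 49 + 51·t ≡ 41 (mod 55), i.e. 51·t ≡ 41 − 49 ≡ 47 (mod 55). Since 51^(−1) ≡ 41 (mod 55), t ≡ 41·47 ≡ 2 (mod 55). So x ≡ 49 + 51·2 = 151 (mod 2805).
  Combine with x ≡ 40 (mod 56): write x = 151 + 2805·t and require 151 + 2805·t ≡ 40 (mod 56), i.e. 2805·t ≡ 40 − 151 ≡ 1 (mod 56). Since 2805^(−1) ≡ 45 (mod 56) (2805 ≡ 5 (mod 56)), t ≡ 45·1 ≡ 45 (mod 56). So x ≡ 151 + 2805·45 = 126376 (mod 157080).
Unique solution in [0, 157080): x = 126376.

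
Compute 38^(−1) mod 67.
38^(−1) ≡ 30 (mod 67)

Apply the extended Euclidean algorithm to (67, 38), tracking rows (r, s, t) with s·67 + t·38 = r. Each division r_prev = q·r_cur + r_new produces the new row as (previous row) − q·(current row):
  row A: (67, 1, 0)   [1·67 + 0·38 = 67]
  row B: (38, 0, 1)   [0·67 + 1·38 = 38]
  67 = 1·38 + 29   → row C = row A − 1·row B = (29, 1, −1)   [check: 1·67 − 1·38 = 29]
  38 = 1·29 + 9   → row D = row B − 1·row C = (9, −1, 2)   [check: −1·67 + 2·38 = 9]
  29 = 3·9 + 2   → row E = row C − 3·row D = (2, 4, −7)   [check: 4·67 − 7·38 = 2]
  9 = 4·2 + 1   → row F = row D − 4·row E = (1, −17, 30)   [check: −17·67 + 30·38 = 1]
  2 = 2·1 + 0   → remainder 0, stop. gcd = 1 (last nonzero row F).
The gcd is 1, so 38 is invertible mod 67. The last nonzero row gives −17·67 + 30·38 = 1, so t = 30. So 38^(−1) ≡ 30 (mod 67). Verify: 38 · 30 = 1140 ≡ 1 (mod 67). ✓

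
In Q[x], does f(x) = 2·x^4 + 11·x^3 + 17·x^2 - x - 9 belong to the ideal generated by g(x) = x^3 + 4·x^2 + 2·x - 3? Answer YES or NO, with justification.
NO

In Q[x] the ideal (g) consists of all multiples of g, so f ∈ (g) iff g | f, i.e. iff the remainder of f on division by g is 0. Divide f by g (g is monic, so eliminate the leading term of the running remainder at each step):
  leading term 2·x^4: subtract (2·x)·g(x) = 2·x^4 + 8·x^3 + 4·x^2 - 6·x, leaving 3·x^3 + 13·x^2 + 5·x - 9
  leading term 3·x^3: subtract (3)·g(x) = 3·x^3 + 12·x^2 + 6·x - 9, leaving x^2 - x
The remainder r(x) = x^2 - x ≠ 0 (and deg r < deg g), so g ∤ f, i.e. f ∉ (g).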